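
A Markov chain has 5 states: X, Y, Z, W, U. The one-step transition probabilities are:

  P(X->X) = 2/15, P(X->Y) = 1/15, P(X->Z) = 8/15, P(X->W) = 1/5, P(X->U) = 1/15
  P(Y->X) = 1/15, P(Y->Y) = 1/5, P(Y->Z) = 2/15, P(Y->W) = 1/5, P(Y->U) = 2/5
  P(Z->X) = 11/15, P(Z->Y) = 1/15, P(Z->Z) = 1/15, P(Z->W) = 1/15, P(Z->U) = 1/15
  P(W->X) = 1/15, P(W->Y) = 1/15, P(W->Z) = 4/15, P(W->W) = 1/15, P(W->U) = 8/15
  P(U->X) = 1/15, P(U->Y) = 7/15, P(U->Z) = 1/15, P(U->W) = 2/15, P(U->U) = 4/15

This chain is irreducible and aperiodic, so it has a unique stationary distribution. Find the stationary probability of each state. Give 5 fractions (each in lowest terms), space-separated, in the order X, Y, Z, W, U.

Answer: 2053/9268 2186/11585 1391/6620 1593/11585 5611/23170

Derivation:
The stationary distribution satisfies pi = pi * P, i.e.:
  pi_X = 2/15*pi_X + 1/15*pi_Y + 11/15*pi_Z + 1/15*pi_W + 1/15*pi_U
  pi_Y = 1/15*pi_X + 1/5*pi_Y + 1/15*pi_Z + 1/15*pi_W + 7/15*pi_U
  pi_Z = 8/15*pi_X + 2/15*pi_Y + 1/15*pi_Z + 4/15*pi_W + 1/15*pi_U
  pi_W = 1/5*pi_X + 1/5*pi_Y + 1/15*pi_Z + 1/15*pi_W + 2/15*pi_U
  pi_U = 1/15*pi_X + 2/5*pi_Y + 1/15*pi_Z + 8/15*pi_W + 4/15*pi_U
with normalization: pi_X + pi_Y + pi_Z + pi_W + pi_U = 1.

Using the first 4 balance equations plus normalization, the linear system A*pi = b is:
  [-13/15, 1/15, 11/15, 1/15, 1/15] . pi = 0
  [1/15, -4/5, 1/15, 1/15, 7/15] . pi = 0
  [8/15, 2/15, -14/15, 4/15, 1/15] . pi = 0
  [1/5, 1/5, 1/15, -14/15, 2/15] . pi = 0
  [1, 1, 1, 1, 1] . pi = 1

Solving yields:
  pi_X = 2053/9268
  pi_Y = 2186/11585
  pi_Z = 1391/6620
  pi_W = 1593/11585
  pi_U = 5611/23170

Verification (pi * P):
  2053/9268*2/15 + 2186/11585*1/15 + 1391/6620*11/15 + 1593/11585*1/15 + 5611/23170*1/15 = 2053/9268 = pi_X  (ok)
  2053/9268*1/15 + 2186/11585*1/5 + 1391/6620*1/15 + 1593/11585*1/15 + 5611/23170*7/15 = 2186/11585 = pi_Y  (ok)
  2053/9268*8/15 + 2186/11585*2/15 + 1391/6620*1/15 + 1593/11585*4/15 + 5611/23170*1/15 = 1391/6620 = pi_Z  (ok)
  2053/9268*1/5 + 2186/11585*1/5 + 1391/6620*1/15 + 1593/11585*1/15 + 5611/23170*2/15 = 1593/11585 = pi_W  (ok)
  2053/9268*1/15 + 2186/11585*2/5 + 1391/6620*1/15 + 1593/11585*8/15 + 5611/23170*4/15 = 5611/23170 = pi_U  (ok)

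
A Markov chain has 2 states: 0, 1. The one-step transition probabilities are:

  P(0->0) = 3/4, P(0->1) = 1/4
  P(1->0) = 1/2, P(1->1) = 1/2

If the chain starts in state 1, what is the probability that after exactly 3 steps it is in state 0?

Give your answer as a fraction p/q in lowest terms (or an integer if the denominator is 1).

Answer: 21/32

Derivation:
Computing P^3 by repeated multiplication:
P^1 =
  0: [3/4, 1/4]
  1: [1/2, 1/2]
P^2 =
  0: [11/16, 5/16]
  1: [5/8, 3/8]
P^3 =
  0: [43/64, 21/64]
  1: [21/32, 11/32]

(P^3)[1 -> 0] = 21/32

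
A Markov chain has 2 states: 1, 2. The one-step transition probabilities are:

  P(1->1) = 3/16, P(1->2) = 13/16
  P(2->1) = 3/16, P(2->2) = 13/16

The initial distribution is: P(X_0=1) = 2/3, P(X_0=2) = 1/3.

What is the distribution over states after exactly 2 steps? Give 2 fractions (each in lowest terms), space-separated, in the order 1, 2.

Propagating the distribution step by step (d_{t+1} = d_t * P):
d_0 = (1=2/3, 2=1/3)
  d_1[1] = 2/3*3/16 + 1/3*3/16 = 3/16
  d_1[2] = 2/3*13/16 + 1/3*13/16 = 13/16
d_1 = (1=3/16, 2=13/16)
  d_2[1] = 3/16*3/16 + 13/16*3/16 = 3/16
  d_2[2] = 3/16*13/16 + 13/16*13/16 = 13/16
d_2 = (1=3/16, 2=13/16)

Answer: 3/16 13/16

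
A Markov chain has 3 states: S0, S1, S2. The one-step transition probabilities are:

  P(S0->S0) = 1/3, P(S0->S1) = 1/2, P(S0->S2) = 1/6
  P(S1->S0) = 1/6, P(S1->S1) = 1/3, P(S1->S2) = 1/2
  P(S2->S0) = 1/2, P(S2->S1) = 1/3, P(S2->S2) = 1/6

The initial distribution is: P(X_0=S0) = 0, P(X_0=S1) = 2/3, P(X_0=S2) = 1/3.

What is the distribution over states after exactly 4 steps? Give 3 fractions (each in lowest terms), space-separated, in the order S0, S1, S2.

Propagating the distribution step by step (d_{t+1} = d_t * P):
d_0 = (S0=0, S1=2/3, S2=1/3)
  d_1[S0] = 0*1/3 + 2/3*1/6 + 1/3*1/2 = 5/18
  d_1[S1] = 0*1/2 + 2/3*1/3 + 1/3*1/3 = 1/3
  d_1[S2] = 0*1/6 + 2/3*1/2 + 1/3*1/6 = 7/18
d_1 = (S0=5/18, S1=1/3, S2=7/18)
  d_2[S0] = 5/18*1/3 + 1/3*1/6 + 7/18*1/2 = 37/108
  d_2[S1] = 5/18*1/2 + 1/3*1/3 + 7/18*1/3 = 41/108
  d_2[S2] = 5/18*1/6 + 1/3*1/2 + 7/18*1/6 = 5/18
d_2 = (S0=37/108, S1=41/108, S2=5/18)
  d_3[S0] = 37/108*1/3 + 41/108*1/6 + 5/18*1/2 = 205/648
  d_3[S1] = 37/108*1/2 + 41/108*1/3 + 5/18*1/3 = 253/648
  d_3[S2] = 37/108*1/6 + 41/108*1/2 + 5/18*1/6 = 95/324
d_3 = (S0=205/648, S1=253/648, S2=95/324)
  d_4[S0] = 205/648*1/3 + 253/648*1/6 + 95/324*1/2 = 137/432
  d_4[S1] = 205/648*1/2 + 253/648*1/3 + 95/324*1/3 = 1501/3888
  d_4[S2] = 205/648*1/6 + 253/648*1/2 + 95/324*1/6 = 577/1944
d_4 = (S0=137/432, S1=1501/3888, S2=577/1944)

Answer: 137/432 1501/3888 577/1944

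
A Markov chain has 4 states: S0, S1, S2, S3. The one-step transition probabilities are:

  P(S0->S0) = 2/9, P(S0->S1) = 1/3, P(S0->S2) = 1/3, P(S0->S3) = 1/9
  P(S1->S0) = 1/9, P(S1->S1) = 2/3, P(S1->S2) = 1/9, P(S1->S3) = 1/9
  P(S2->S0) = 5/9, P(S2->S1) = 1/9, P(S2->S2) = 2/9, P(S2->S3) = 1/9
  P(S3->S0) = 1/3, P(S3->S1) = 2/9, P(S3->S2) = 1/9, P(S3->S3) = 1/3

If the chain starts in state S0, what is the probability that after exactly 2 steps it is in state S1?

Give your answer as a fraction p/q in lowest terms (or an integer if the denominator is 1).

Computing P^2 by repeated multiplication:
P^1 =
  S0: [2/9, 1/3, 1/3, 1/9]
  S1: [1/9, 2/3, 1/9, 1/9]
  S2: [5/9, 1/9, 2/9, 1/9]
  S3: [1/3, 2/9, 1/9, 1/3]
P^2 =
  S0: [25/81, 29/81, 16/81, 11/81]
  S1: [16/81, 14/27, 4/27, 11/81]
  S2: [8/27, 25/81, 7/27, 11/81]
  S3: [22/81, 28/81, 16/81, 5/27]

(P^2)[S0 -> S1] = 29/81

Answer: 29/81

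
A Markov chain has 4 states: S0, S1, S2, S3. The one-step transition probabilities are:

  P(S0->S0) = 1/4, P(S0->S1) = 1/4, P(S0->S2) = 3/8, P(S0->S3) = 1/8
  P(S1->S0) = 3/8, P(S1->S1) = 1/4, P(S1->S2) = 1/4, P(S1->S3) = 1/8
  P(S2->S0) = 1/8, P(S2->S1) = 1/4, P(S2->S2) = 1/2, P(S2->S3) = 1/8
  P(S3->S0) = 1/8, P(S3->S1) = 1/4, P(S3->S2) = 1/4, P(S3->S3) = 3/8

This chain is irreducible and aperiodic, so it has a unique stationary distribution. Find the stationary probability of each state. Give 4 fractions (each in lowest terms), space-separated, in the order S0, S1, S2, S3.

The stationary distribution satisfies pi = pi * P, i.e.:
  pi_S0 = 1/4*pi_S0 + 3/8*pi_S1 + 1/8*pi_S2 + 1/8*pi_S3
  pi_S1 = 1/4*pi_S0 + 1/4*pi_S1 + 1/4*pi_S2 + 1/4*pi_S3
  pi_S2 = 3/8*pi_S0 + 1/4*pi_S1 + 1/2*pi_S2 + 1/4*pi_S3
  pi_S3 = 1/8*pi_S0 + 1/8*pi_S1 + 1/8*pi_S2 + 3/8*pi_S3
with normalization: pi_S0 + pi_S1 + pi_S2 + pi_S3 = 1.

Using the first 3 balance equations plus normalization, the linear system A*pi = b is:
  [-3/4, 3/8, 1/8, 1/8] . pi = 0
  [1/4, -3/4, 1/4, 1/4] . pi = 0
  [3/8, 1/4, -1/2, 1/4] . pi = 0
  [1, 1, 1, 1] . pi = 1

Solving yields:
  pi_S0 = 3/14
  pi_S1 = 1/4
  pi_S2 = 31/84
  pi_S3 = 1/6

Verification (pi * P):
  3/14*1/4 + 1/4*3/8 + 31/84*1/8 + 1/6*1/8 = 3/14 = pi_S0  (ok)
  3/14*1/4 + 1/4*1/4 + 31/84*1/4 + 1/6*1/4 = 1/4 = pi_S1  (ok)
  3/14*3/8 + 1/4*1/4 + 31/84*1/2 + 1/6*1/4 = 31/84 = pi_S2  (ok)
  3/14*1/8 + 1/4*1/8 + 31/84*1/8 + 1/6*3/8 = 1/6 = pi_S3  (ok)

Answer: 3/14 1/4 31/84 1/6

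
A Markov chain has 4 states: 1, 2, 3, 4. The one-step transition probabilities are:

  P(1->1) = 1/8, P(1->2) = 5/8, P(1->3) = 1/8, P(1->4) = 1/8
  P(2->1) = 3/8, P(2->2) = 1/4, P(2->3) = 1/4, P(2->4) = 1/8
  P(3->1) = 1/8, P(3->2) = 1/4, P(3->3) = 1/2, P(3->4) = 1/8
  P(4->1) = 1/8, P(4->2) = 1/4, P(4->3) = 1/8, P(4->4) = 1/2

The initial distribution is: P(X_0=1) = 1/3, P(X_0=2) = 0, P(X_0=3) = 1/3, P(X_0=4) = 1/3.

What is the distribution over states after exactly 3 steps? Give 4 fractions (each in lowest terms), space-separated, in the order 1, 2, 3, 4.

Answer: 51/256 85/256 67/256 53/256

Derivation:
Propagating the distribution step by step (d_{t+1} = d_t * P):
d_0 = (1=1/3, 2=0, 3=1/3, 4=1/3)
  d_1[1] = 1/3*1/8 + 0*3/8 + 1/3*1/8 + 1/3*1/8 = 1/8
  d_1[2] = 1/3*5/8 + 0*1/4 + 1/3*1/4 + 1/3*1/4 = 3/8
  d_1[3] = 1/3*1/8 + 0*1/4 + 1/3*1/2 + 1/3*1/8 = 1/4
  d_1[4] = 1/3*1/8 + 0*1/8 + 1/3*1/8 + 1/3*1/2 = 1/4
d_1 = (1=1/8, 2=3/8, 3=1/4, 4=1/4)
  d_2[1] = 1/8*1/8 + 3/8*3/8 + 1/4*1/8 + 1/4*1/8 = 7/32
  d_2[2] = 1/8*5/8 + 3/8*1/4 + 1/4*1/4 + 1/4*1/4 = 19/64
  d_2[3] = 1/8*1/8 + 3/8*1/4 + 1/4*1/2 + 1/4*1/8 = 17/64
  d_2[4] = 1/8*1/8 + 3/8*1/8 + 1/4*1/8 + 1/4*1/2 = 7/32
d_2 = (1=7/32, 2=19/64, 3=17/64, 4=7/32)
  d_3[1] = 7/32*1/8 + 19/64*3/8 + 17/64*1/8 + 7/32*1/8 = 51/256
  d_3[2] = 7/32*5/8 + 19/64*1/4 + 17/64*1/4 + 7/32*1/4 = 85/256
  d_3[3] = 7/32*1/8 + 19/64*1/4 + 17/64*1/2 + 7/32*1/8 = 67/256
  d_3[4] = 7/32*1/8 + 19/64*1/8 + 17/64*1/8 + 7/32*1/2 = 53/256
d_3 = (1=51/256, 2=85/256, 3=67/256, 4=53/256)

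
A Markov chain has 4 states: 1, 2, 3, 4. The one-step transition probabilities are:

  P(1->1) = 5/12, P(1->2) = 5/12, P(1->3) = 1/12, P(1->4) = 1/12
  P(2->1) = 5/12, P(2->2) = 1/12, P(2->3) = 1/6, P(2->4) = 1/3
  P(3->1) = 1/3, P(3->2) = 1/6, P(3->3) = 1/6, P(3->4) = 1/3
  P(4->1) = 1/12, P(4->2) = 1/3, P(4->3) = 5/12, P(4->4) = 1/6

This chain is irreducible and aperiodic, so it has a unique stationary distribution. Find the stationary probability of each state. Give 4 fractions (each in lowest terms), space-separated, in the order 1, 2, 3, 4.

Answer: 608/1849 486/1849 357/1849 398/1849

Derivation:
The stationary distribution satisfies pi = pi * P, i.e.:
  pi_1 = 5/12*pi_1 + 5/12*pi_2 + 1/3*pi_3 + 1/12*pi_4
  pi_2 = 5/12*pi_1 + 1/12*pi_2 + 1/6*pi_3 + 1/3*pi_4
  pi_3 = 1/12*pi_1 + 1/6*pi_2 + 1/6*pi_3 + 5/12*pi_4
  pi_4 = 1/12*pi_1 + 1/3*pi_2 + 1/3*pi_3 + 1/6*pi_4
with normalization: pi_1 + pi_2 + pi_3 + pi_4 = 1.

Using the first 3 balance equations plus normalization, the linear system A*pi = b is:
  [-7/12, 5/12, 1/3, 1/12] . pi = 0
  [5/12, -11/12, 1/6, 1/3] . pi = 0
  [1/12, 1/6, -5/6, 5/12] . pi = 0
  [1, 1, 1, 1] . pi = 1

Solving yields:
  pi_1 = 608/1849
  pi_2 = 486/1849
  pi_3 = 357/1849
  pi_4 = 398/1849

Verification (pi * P):
  608/1849*5/12 + 486/1849*5/12 + 357/1849*1/3 + 398/1849*1/12 = 608/1849 = pi_1  (ok)
  608/1849*5/12 + 486/1849*1/12 + 357/1849*1/6 + 398/1849*1/3 = 486/1849 = pi_2  (ok)
  608/1849*1/12 + 486/1849*1/6 + 357/1849*1/6 + 398/1849*5/12 = 357/1849 = pi_3  (ok)
  608/1849*1/12 + 486/1849*1/3 + 357/1849*1/3 + 398/1849*1/6 = 398/1849 = pi_4  (ok)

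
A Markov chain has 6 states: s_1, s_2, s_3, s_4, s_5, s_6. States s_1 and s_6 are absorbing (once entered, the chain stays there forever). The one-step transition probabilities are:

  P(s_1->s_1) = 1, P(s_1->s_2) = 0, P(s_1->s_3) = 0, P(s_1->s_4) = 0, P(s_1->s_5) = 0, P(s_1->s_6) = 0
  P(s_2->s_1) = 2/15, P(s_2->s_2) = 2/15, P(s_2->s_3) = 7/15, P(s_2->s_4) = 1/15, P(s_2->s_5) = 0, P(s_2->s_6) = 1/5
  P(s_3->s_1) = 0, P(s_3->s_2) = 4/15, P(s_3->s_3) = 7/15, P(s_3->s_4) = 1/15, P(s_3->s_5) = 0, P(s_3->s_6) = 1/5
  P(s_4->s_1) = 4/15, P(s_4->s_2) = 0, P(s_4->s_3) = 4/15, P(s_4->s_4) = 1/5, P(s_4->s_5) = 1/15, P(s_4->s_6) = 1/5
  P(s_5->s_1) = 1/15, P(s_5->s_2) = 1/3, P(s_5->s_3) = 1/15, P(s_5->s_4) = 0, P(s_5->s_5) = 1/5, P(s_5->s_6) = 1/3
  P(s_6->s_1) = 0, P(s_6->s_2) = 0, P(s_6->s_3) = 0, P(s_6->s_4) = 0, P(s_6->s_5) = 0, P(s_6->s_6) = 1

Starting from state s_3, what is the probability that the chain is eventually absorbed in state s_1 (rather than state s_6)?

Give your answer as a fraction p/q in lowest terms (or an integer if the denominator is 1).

Answer: 1995/10036

Derivation:
Let a_i = P(absorbed in s_1 | start in state i).
Boundary conditions: a_s_1 = 1, a_s_6 = 0.
For each transient state i, a_i = sum_j P(i->j) * a_j:
  a_s_2 = 2/15*a_s_1 + 2/15*a_s_2 + 7/15*a_s_3 + 1/15*a_s_4 + 0*a_s_5 + 1/5*a_s_6
  a_s_3 = 0*a_s_1 + 4/15*a_s_2 + 7/15*a_s_3 + 1/15*a_s_4 + 0*a_s_5 + 1/5*a_s_6
  a_s_4 = 4/15*a_s_1 + 0*a_s_2 + 4/15*a_s_3 + 1/5*a_s_4 + 1/15*a_s_5 + 1/5*a_s_6
  a_s_5 = 1/15*a_s_1 + 1/3*a_s_2 + 1/15*a_s_3 + 0*a_s_4 + 1/5*a_s_5 + 1/3*a_s_6

Substituting a_s_1 = 1 and a_s_6 = 0, rearrange to (I - Q) a = r where r[i] = P(i -> s_1):
  [13/15, -7/15, -1/15, 0] . (a_s_2, a_s_3, a_s_4, a_s_5) = 2/15
  [-4/15, 8/15, -1/15, 0] . (a_s_2, a_s_3, a_s_4, a_s_5) = 0
  [0, -4/15, 4/5, -1/15] . (a_s_2, a_s_3, a_s_4, a_s_5) = 4/15
  [-1/3, -1/15, 0, 4/5] . (a_s_2, a_s_3, a_s_4, a_s_5) = 1/15

Solving yields:
  a_s_2 = 2941/10036
  a_s_3 = 1995/10036
  a_s_4 = 1049/2509
  a_s_5 = 557/2509

Starting state is s_3, so the absorption probability is a_s_3 = 1995/10036.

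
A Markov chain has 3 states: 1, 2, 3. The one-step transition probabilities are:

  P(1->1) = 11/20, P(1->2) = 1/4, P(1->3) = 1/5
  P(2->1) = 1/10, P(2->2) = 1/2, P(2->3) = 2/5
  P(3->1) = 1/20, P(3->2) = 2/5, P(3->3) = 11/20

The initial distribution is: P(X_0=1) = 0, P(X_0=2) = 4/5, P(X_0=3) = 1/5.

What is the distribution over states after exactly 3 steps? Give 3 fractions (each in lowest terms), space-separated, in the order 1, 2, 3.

Answer: 5249/40000 266/625 17727/40000

Derivation:
Propagating the distribution step by step (d_{t+1} = d_t * P):
d_0 = (1=0, 2=4/5, 3=1/5)
  d_1[1] = 0*11/20 + 4/5*1/10 + 1/5*1/20 = 9/100
  d_1[2] = 0*1/4 + 4/5*1/2 + 1/5*2/5 = 12/25
  d_1[3] = 0*1/5 + 4/5*2/5 + 1/5*11/20 = 43/100
d_1 = (1=9/100, 2=12/25, 3=43/100)
  d_2[1] = 9/100*11/20 + 12/25*1/10 + 43/100*1/20 = 119/1000
  d_2[2] = 9/100*1/4 + 12/25*1/2 + 43/100*2/5 = 869/2000
  d_2[3] = 9/100*1/5 + 12/25*2/5 + 43/100*11/20 = 893/2000
d_2 = (1=119/1000, 2=869/2000, 3=893/2000)
  d_3[1] = 119/1000*11/20 + 869/2000*1/10 + 893/2000*1/20 = 5249/40000
  d_3[2] = 119/1000*1/4 + 869/2000*1/2 + 893/2000*2/5 = 266/625
  d_3[3] = 119/1000*1/5 + 869/2000*2/5 + 893/2000*11/20 = 17727/40000
d_3 = (1=5249/40000, 2=266/625, 3=17727/40000)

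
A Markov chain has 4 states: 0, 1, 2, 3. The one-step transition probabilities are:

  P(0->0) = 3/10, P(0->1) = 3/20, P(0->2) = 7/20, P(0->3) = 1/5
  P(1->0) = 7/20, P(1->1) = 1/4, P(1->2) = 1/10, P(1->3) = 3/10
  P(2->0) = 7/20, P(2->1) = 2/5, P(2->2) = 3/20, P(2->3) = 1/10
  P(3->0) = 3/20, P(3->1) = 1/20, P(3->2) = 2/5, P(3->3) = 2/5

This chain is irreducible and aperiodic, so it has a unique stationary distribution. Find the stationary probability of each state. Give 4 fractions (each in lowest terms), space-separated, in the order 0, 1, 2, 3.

Answer: 1069/3727 787/3727 961/3727 910/3727

Derivation:
The stationary distribution satisfies pi = pi * P, i.e.:
  pi_0 = 3/10*pi_0 + 7/20*pi_1 + 7/20*pi_2 + 3/20*pi_3
  pi_1 = 3/20*pi_0 + 1/4*pi_1 + 2/5*pi_2 + 1/20*pi_3
  pi_2 = 7/20*pi_0 + 1/10*pi_1 + 3/20*pi_2 + 2/5*pi_3
  pi_3 = 1/5*pi_0 + 3/10*pi_1 + 1/10*pi_2 + 2/5*pi_3
with normalization: pi_0 + pi_1 + pi_2 + pi_3 = 1.

Using the first 3 balance equations plus normalization, the linear system A*pi = b is:
  [-7/10, 7/20, 7/20, 3/20] . pi = 0
  [3/20, -3/4, 2/5, 1/20] . pi = 0
  [7/20, 1/10, -17/20, 2/5] . pi = 0
  [1, 1, 1, 1] . pi = 1

Solving yields:
  pi_0 = 1069/3727
  pi_1 = 787/3727
  pi_2 = 961/3727
  pi_3 = 910/3727

Verification (pi * P):
  1069/3727*3/10 + 787/3727*7/20 + 961/3727*7/20 + 910/3727*3/20 = 1069/3727 = pi_0  (ok)
  1069/3727*3/20 + 787/3727*1/4 + 961/3727*2/5 + 910/3727*1/20 = 787/3727 = pi_1  (ok)
  1069/3727*7/20 + 787/3727*1/10 + 961/3727*3/20 + 910/3727*2/5 = 961/3727 = pi_2  (ok)
  1069/3727*1/5 + 787/3727*3/10 + 961/3727*1/10 + 910/3727*2/5 = 910/3727 = pi_3  (ok)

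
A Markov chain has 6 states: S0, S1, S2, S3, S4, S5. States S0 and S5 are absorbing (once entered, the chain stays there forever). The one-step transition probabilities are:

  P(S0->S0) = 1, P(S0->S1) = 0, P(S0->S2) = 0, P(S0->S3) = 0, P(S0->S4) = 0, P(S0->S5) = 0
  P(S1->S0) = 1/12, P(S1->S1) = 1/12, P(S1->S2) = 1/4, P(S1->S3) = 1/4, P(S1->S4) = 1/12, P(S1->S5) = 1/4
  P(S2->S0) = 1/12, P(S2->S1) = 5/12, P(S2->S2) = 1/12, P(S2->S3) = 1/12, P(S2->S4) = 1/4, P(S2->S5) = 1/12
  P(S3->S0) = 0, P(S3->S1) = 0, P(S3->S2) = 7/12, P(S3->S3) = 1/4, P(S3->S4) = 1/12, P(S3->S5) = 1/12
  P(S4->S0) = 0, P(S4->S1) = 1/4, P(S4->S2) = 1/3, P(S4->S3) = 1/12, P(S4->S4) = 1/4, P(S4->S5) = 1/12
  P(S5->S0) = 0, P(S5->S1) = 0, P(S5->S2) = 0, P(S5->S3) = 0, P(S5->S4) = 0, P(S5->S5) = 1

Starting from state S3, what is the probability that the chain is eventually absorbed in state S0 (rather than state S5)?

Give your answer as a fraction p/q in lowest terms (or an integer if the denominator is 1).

Answer: 289/1072

Derivation:
Let a_i = P(absorbed in S0 | start in state i).
Boundary conditions: a_S0 = 1, a_S5 = 0.
For each transient state i, a_i = sum_j P(i->j) * a_j:
  a_S1 = 1/12*a_S0 + 1/12*a_S1 + 1/4*a_S2 + 1/4*a_S3 + 1/12*a_S4 + 1/4*a_S5
  a_S2 = 1/12*a_S0 + 5/12*a_S1 + 1/12*a_S2 + 1/12*a_S3 + 1/4*a_S4 + 1/12*a_S5
  a_S3 = 0*a_S0 + 0*a_S1 + 7/12*a_S2 + 1/4*a_S3 + 1/12*a_S4 + 1/12*a_S5
  a_S4 = 0*a_S0 + 1/4*a_S1 + 1/3*a_S2 + 1/12*a_S3 + 1/4*a_S4 + 1/12*a_S5

Substituting a_S0 = 1 and a_S5 = 0, rearrange to (I - Q) a = r where r[i] = P(i -> S0):
  [11/12, -1/4, -1/4, -1/12] . (a_S1, a_S2, a_S3, a_S4) = 1/12
  [-5/12, 11/12, -1/12, -1/4] . (a_S1, a_S2, a_S3, a_S4) = 1/12
  [0, -7/12, 3/4, -1/12] . (a_S1, a_S2, a_S3, a_S4) = 0
  [-1/4, -1/3, -1/12, 3/4] . (a_S1, a_S2, a_S3, a_S4) = 0

Solving yields:
  a_S1 = 73/268
  a_S2 = 83/268
  a_S3 = 289/1072
  a_S4 = 277/1072

Starting state is S3, so the absorption probability is a_S3 = 289/1072.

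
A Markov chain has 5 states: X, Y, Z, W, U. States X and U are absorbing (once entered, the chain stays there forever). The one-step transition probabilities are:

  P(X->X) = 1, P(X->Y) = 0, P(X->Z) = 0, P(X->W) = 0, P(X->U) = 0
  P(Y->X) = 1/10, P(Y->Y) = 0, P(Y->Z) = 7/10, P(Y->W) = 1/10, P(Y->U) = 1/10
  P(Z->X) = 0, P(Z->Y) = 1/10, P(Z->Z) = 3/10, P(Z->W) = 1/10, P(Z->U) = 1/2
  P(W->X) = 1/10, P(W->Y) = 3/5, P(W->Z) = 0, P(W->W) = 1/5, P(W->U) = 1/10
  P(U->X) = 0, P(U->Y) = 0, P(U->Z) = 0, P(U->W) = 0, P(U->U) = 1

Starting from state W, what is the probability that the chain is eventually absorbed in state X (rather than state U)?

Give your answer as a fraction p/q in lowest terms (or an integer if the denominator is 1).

Let a_i = P(absorbed in X | start in state i).
Boundary conditions: a_X = 1, a_U = 0.
For each transient state i, a_i = sum_j P(i->j) * a_j:
  a_Y = 1/10*a_X + 0*a_Y + 7/10*a_Z + 1/10*a_W + 1/10*a_U
  a_Z = 0*a_X + 1/10*a_Y + 3/10*a_Z + 1/10*a_W + 1/2*a_U
  a_W = 1/10*a_X + 3/5*a_Y + 0*a_Z + 1/5*a_W + 1/10*a_U

Substituting a_X = 1 and a_U = 0, rearrange to (I - Q) a = r where r[i] = P(i -> X):
  [1, -7/10, -1/10] . (a_Y, a_Z, a_W) = 1/10
  [-1/10, 7/10, -1/10] . (a_Y, a_Z, a_W) = 0
  [-3/5, 0, 4/5] . (a_Y, a_Z, a_W) = 1/10

Solving yields:
  a_Y = 1/6
  a_Z = 5/84
  a_W = 1/4

Starting state is W, so the absorption probability is a_W = 1/4.

Answer: 1/4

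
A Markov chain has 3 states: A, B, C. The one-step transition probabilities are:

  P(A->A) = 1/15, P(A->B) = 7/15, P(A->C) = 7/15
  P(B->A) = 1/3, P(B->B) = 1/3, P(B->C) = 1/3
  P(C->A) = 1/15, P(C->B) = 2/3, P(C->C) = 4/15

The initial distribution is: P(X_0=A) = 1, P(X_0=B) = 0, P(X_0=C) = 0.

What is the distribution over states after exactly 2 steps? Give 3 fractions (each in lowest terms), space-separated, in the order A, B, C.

Propagating the distribution step by step (d_{t+1} = d_t * P):
d_0 = (A=1, B=0, C=0)
  d_1[A] = 1*1/15 + 0*1/3 + 0*1/15 = 1/15
  d_1[B] = 1*7/15 + 0*1/3 + 0*2/3 = 7/15
  d_1[C] = 1*7/15 + 0*1/3 + 0*4/15 = 7/15
d_1 = (A=1/15, B=7/15, C=7/15)
  d_2[A] = 1/15*1/15 + 7/15*1/3 + 7/15*1/15 = 43/225
  d_2[B] = 1/15*7/15 + 7/15*1/3 + 7/15*2/3 = 112/225
  d_2[C] = 1/15*7/15 + 7/15*1/3 + 7/15*4/15 = 14/45
d_2 = (A=43/225, B=112/225, C=14/45)

Answer: 43/225 112/225 14/45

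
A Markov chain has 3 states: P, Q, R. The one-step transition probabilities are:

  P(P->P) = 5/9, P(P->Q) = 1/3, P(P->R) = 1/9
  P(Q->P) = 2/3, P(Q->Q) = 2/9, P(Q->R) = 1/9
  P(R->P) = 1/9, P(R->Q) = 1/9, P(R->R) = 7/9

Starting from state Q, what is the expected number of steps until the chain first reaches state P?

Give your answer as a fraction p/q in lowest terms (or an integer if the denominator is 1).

Answer: 27/13

Derivation:
Let h_i = expected steps to first reach P from state i.
Boundary: h_P = 0.
First-step equations for the other states:
  h_Q = 1 + 2/3*h_P + 2/9*h_Q + 1/9*h_R
  h_R = 1 + 1/9*h_P + 1/9*h_Q + 7/9*h_R

Substituting h_P = 0 and rearranging gives the linear system (I - Q) h = 1:
  [7/9, -1/9] . (h_Q, h_R) = 1
  [-1/9, 2/9] . (h_Q, h_R) = 1

Solving yields:
  h_Q = 27/13
  h_R = 72/13

Starting state is Q, so the expected hitting time is h_Q = 27/13.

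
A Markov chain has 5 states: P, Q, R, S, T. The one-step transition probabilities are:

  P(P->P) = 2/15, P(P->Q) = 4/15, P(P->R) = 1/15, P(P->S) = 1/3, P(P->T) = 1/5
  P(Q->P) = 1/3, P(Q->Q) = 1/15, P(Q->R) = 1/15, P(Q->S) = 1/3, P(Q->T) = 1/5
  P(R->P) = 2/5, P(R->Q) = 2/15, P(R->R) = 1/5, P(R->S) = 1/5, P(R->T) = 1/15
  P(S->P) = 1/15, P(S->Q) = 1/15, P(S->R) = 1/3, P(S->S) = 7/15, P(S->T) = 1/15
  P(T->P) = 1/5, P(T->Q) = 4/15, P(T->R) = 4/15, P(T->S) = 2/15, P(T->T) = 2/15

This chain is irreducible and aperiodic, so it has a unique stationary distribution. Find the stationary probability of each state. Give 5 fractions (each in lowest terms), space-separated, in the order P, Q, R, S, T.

The stationary distribution satisfies pi = pi * P, i.e.:
  pi_P = 2/15*pi_P + 1/3*pi_Q + 2/5*pi_R + 1/15*pi_S + 1/5*pi_T
  pi_Q = 4/15*pi_P + 1/15*pi_Q + 2/15*pi_R + 1/15*pi_S + 4/15*pi_T
  pi_R = 1/15*pi_P + 1/15*pi_Q + 1/5*pi_R + 1/3*pi_S + 4/15*pi_T
  pi_S = 1/3*pi_P + 1/3*pi_Q + 1/5*pi_R + 7/15*pi_S + 2/15*pi_T
  pi_T = 1/5*pi_P + 1/5*pi_Q + 1/15*pi_R + 1/15*pi_S + 2/15*pi_T
with normalization: pi_P + pi_Q + pi_R + pi_S + pi_T = 1.

Using the first 4 balance equations plus normalization, the linear system A*pi = b is:
  [-13/15, 1/3, 2/5, 1/15, 1/5] . pi = 0
  [4/15, -14/15, 2/15, 1/15, 4/15] . pi = 0
  [1/15, 1/15, -4/5, 1/3, 4/15] . pi = 0
  [1/3, 1/3, 1/5, -8/15, 2/15] . pi = 0
  [1, 1, 1, 1, 1] . pi = 1

Solving yields:
  pi_P = 3413/16776
  pi_Q = 2437/16776
  pi_R = 191/932
  pi_S = 303/932
  pi_T = 113/932

Verification (pi * P):
  3413/16776*2/15 + 2437/16776*1/3 + 191/932*2/5 + 303/932*1/15 + 113/932*1/5 = 3413/16776 = pi_P  (ok)
  3413/16776*4/15 + 2437/16776*1/15 + 191/932*2/15 + 303/932*1/15 + 113/932*4/15 = 2437/16776 = pi_Q  (ok)
  3413/16776*1/15 + 2437/16776*1/15 + 191/932*1/5 + 303/932*1/3 + 113/932*4/15 = 191/932 = pi_R  (ok)
  3413/16776*1/3 + 2437/16776*1/3 + 191/932*1/5 + 303/932*7/15 + 113/932*2/15 = 303/932 = pi_S  (ok)
  3413/16776*1/5 + 2437/16776*1/5 + 191/932*1/15 + 303/932*1/15 + 113/932*2/15 = 113/932 = pi_T  (ok)

Answer: 3413/16776 2437/16776 191/932 303/932 113/932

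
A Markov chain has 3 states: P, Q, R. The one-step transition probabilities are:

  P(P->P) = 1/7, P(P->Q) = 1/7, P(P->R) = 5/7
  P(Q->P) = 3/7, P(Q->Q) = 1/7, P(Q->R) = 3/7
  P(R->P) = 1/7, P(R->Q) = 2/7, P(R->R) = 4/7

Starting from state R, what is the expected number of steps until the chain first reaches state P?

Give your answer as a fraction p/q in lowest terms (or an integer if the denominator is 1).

Let h_i = expected steps to first reach P from state i.
Boundary: h_P = 0.
First-step equations for the other states:
  h_Q = 1 + 3/7*h_P + 1/7*h_Q + 3/7*h_R
  h_R = 1 + 1/7*h_P + 2/7*h_Q + 4/7*h_R

Substituting h_P = 0 and rearranging gives the linear system (I - Q) h = 1:
  [6/7, -3/7] . (h_Q, h_R) = 1
  [-2/7, 3/7] . (h_Q, h_R) = 1

Solving yields:
  h_Q = 7/2
  h_R = 14/3

Starting state is R, so the expected hitting time is h_R = 14/3.

Answer: 14/3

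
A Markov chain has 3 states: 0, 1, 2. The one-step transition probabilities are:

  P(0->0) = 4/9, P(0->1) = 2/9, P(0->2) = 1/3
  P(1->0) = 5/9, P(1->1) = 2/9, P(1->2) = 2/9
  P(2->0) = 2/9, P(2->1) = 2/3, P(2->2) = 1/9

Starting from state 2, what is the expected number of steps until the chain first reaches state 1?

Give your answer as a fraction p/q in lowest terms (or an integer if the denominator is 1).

Answer: 63/34

Derivation:
Let h_i = expected steps to first reach 1 from state i.
Boundary: h_1 = 0.
First-step equations for the other states:
  h_0 = 1 + 4/9*h_0 + 2/9*h_1 + 1/3*h_2
  h_2 = 1 + 2/9*h_0 + 2/3*h_1 + 1/9*h_2

Substituting h_1 = 0 and rearranging gives the linear system (I - Q) h = 1:
  [5/9, -1/3] . (h_0, h_2) = 1
  [-2/9, 8/9] . (h_0, h_2) = 1

Solving yields:
  h_0 = 99/34
  h_2 = 63/34

Starting state is 2, so the expected hitting time is h_2 = 63/34.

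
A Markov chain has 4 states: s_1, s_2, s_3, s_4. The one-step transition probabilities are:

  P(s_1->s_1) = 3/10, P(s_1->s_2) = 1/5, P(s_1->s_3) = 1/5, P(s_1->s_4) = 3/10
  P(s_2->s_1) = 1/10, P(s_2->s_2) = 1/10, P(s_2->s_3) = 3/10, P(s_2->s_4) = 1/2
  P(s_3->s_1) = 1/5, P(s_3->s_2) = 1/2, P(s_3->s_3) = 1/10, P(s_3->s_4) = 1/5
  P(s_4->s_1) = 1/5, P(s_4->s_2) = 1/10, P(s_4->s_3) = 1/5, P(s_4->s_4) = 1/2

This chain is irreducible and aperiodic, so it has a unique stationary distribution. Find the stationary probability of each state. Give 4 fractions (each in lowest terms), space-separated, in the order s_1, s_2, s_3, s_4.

The stationary distribution satisfies pi = pi * P, i.e.:
  pi_s_1 = 3/10*pi_s_1 + 1/10*pi_s_2 + 1/5*pi_s_3 + 1/5*pi_s_4
  pi_s_2 = 1/5*pi_s_1 + 1/10*pi_s_2 + 1/2*pi_s_3 + 1/10*pi_s_4
  pi_s_3 = 1/5*pi_s_1 + 3/10*pi_s_2 + 1/10*pi_s_3 + 1/5*pi_s_4
  pi_s_4 = 3/10*pi_s_1 + 1/2*pi_s_2 + 1/5*pi_s_3 + 1/2*pi_s_4
with normalization: pi_s_1 + pi_s_2 + pi_s_3 + pi_s_4 = 1.

Using the first 3 balance equations plus normalization, the linear system A*pi = b is:
  [-7/10, 1/10, 1/5, 1/5] . pi = 0
  [1/5, -9/10, 1/2, 1/10] . pi = 0
  [1/5, 3/10, -9/10, 1/5] . pi = 0
  [1, 1, 1, 1] . pi = 1

Solving yields:
  pi_s_1 = 1/5
  pi_s_2 = 1/5
  pi_s_3 = 1/5
  pi_s_4 = 2/5

Verification (pi * P):
  1/5*3/10 + 1/5*1/10 + 1/5*1/5 + 2/5*1/5 = 1/5 = pi_s_1  (ok)
  1/5*1/5 + 1/5*1/10 + 1/5*1/2 + 2/5*1/10 = 1/5 = pi_s_2  (ok)
  1/5*1/5 + 1/5*3/10 + 1/5*1/10 + 2/5*1/5 = 1/5 = pi_s_3  (ok)
  1/5*3/10 + 1/5*1/2 + 1/5*1/5 + 2/5*1/2 = 2/5 = pi_s_4  (ok)

Answer: 1/5 1/5 1/5 2/5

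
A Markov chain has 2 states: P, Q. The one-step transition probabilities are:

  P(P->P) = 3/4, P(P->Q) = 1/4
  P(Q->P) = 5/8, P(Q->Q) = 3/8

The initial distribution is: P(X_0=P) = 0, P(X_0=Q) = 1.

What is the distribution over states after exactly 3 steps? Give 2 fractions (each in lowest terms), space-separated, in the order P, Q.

Propagating the distribution step by step (d_{t+1} = d_t * P):
d_0 = (P=0, Q=1)
  d_1[P] = 0*3/4 + 1*5/8 = 5/8
  d_1[Q] = 0*1/4 + 1*3/8 = 3/8
d_1 = (P=5/8, Q=3/8)
  d_2[P] = 5/8*3/4 + 3/8*5/8 = 45/64
  d_2[Q] = 5/8*1/4 + 3/8*3/8 = 19/64
d_2 = (P=45/64, Q=19/64)
  d_3[P] = 45/64*3/4 + 19/64*5/8 = 365/512
  d_3[Q] = 45/64*1/4 + 19/64*3/8 = 147/512
d_3 = (P=365/512, Q=147/512)

Answer: 365/512 147/512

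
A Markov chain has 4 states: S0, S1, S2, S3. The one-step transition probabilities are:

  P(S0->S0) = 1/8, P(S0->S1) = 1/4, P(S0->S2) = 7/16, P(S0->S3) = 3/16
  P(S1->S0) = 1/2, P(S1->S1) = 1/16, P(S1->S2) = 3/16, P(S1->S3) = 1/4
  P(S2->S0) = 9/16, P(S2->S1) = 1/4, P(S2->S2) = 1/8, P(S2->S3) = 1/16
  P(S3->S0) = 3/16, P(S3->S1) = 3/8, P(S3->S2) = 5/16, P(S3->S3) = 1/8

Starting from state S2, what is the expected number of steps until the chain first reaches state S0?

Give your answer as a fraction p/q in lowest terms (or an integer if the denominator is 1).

Answer: 144/73

Derivation:
Let h_i = expected steps to first reach S0 from state i.
Boundary: h_S0 = 0.
First-step equations for the other states:
  h_S1 = 1 + 1/2*h_S0 + 1/16*h_S1 + 3/16*h_S2 + 1/4*h_S3
  h_S2 = 1 + 9/16*h_S0 + 1/4*h_S1 + 1/8*h_S2 + 1/16*h_S3
  h_S3 = 1 + 3/16*h_S0 + 3/8*h_S1 + 5/16*h_S2 + 1/8*h_S3

Substituting h_S0 = 0 and rearranging gives the linear system (I - Q) h = 1:
  [15/16, -3/16, -1/4] . (h_S1, h_S2, h_S3) = 1
  [-1/4, 7/8, -1/16] . (h_S1, h_S2, h_S3) = 1
  [-3/8, -5/16, 7/8] . (h_S1, h_S2, h_S3) = 1

Solving yields:
  h_S1 = 4992/2263
  h_S2 = 144/73
  h_S3 = 6320/2263

Starting state is S2, so the expected hitting time is h_S2 = 144/73.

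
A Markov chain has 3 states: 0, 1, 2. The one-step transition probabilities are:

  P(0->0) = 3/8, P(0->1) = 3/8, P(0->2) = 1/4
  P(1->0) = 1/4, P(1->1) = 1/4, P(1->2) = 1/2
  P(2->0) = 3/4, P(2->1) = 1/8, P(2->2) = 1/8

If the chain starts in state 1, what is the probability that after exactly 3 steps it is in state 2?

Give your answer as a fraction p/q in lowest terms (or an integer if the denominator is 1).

Computing P^3 by repeated multiplication:
P^1 =
  0: [3/8, 3/8, 1/4]
  1: [1/4, 1/4, 1/2]
  2: [3/4, 1/8, 1/8]
P^2 =
  0: [27/64, 17/64, 5/16]
  1: [17/32, 7/32, 1/4]
  2: [13/32, 21/64, 17/64]
P^3 =
  0: [235/512, 135/512, 71/256]
  1: [113/256, 73/256, 35/128]
  2: [111/256, 137/512, 153/512]

(P^3)[1 -> 2] = 35/128

Answer: 35/128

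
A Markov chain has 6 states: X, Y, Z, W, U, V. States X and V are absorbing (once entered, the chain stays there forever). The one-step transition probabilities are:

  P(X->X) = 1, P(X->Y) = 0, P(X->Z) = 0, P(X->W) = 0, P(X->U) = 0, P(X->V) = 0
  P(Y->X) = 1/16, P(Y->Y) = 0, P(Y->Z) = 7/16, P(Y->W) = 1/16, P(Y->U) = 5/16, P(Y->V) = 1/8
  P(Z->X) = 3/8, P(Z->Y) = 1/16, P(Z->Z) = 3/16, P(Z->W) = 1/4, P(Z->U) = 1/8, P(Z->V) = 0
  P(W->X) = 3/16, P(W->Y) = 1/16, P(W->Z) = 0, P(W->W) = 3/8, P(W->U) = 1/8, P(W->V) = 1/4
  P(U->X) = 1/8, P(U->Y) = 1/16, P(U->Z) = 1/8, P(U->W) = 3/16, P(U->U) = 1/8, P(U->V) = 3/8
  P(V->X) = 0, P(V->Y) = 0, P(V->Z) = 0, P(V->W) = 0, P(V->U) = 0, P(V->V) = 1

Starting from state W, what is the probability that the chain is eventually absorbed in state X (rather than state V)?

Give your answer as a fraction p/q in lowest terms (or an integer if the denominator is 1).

Let a_i = P(absorbed in X | start in state i).
Boundary conditions: a_X = 1, a_V = 0.
For each transient state i, a_i = sum_j P(i->j) * a_j:
  a_Y = 1/16*a_X + 0*a_Y + 7/16*a_Z + 1/16*a_W + 5/16*a_U + 1/8*a_V
  a_Z = 3/8*a_X + 1/16*a_Y + 3/16*a_Z + 1/4*a_W + 1/8*a_U + 0*a_V
  a_W = 3/16*a_X + 1/16*a_Y + 0*a_Z + 3/8*a_W + 1/8*a_U + 1/4*a_V
  a_U = 1/8*a_X + 1/16*a_Y + 1/8*a_Z + 3/16*a_W + 1/8*a_U + 3/8*a_V

Substituting a_X = 1 and a_V = 0, rearrange to (I - Q) a = r where r[i] = P(i -> X):
  [1, -7/16, -1/16, -5/16] . (a_Y, a_Z, a_W, a_U) = 1/16
  [-1/16, 13/16, -1/4, -1/8] . (a_Y, a_Z, a_W, a_U) = 3/8
  [-1/16, 0, 5/8, -1/8] . (a_Y, a_Z, a_W, a_U) = 3/16
  [-1/16, -1/8, -3/16, 7/8] . (a_Y, a_Z, a_W, a_U) = 1/8

Solving yields:
  a_Y = 12223/24215
  a_Z = 16647/24215
  a_W = 10269/24215
  a_U = 8911/24215

Starting state is W, so the absorption probability is a_W = 10269/24215.

Answer: 10269/24215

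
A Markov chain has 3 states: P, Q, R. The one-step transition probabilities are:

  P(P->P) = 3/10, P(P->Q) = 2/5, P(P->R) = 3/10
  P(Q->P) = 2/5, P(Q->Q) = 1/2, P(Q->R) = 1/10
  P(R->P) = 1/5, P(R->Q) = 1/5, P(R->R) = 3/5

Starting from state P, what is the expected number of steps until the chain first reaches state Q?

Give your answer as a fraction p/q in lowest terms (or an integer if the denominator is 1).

Answer: 35/11

Derivation:
Let h_i = expected steps to first reach Q from state i.
Boundary: h_Q = 0.
First-step equations for the other states:
  h_P = 1 + 3/10*h_P + 2/5*h_Q + 3/10*h_R
  h_R = 1 + 1/5*h_P + 1/5*h_Q + 3/5*h_R

Substituting h_Q = 0 and rearranging gives the linear system (I - Q) h = 1:
  [7/10, -3/10] . (h_P, h_R) = 1
  [-1/5, 2/5] . (h_P, h_R) = 1

Solving yields:
  h_P = 35/11
  h_R = 45/11

Starting state is P, so the expected hitting time is h_P = 35/11.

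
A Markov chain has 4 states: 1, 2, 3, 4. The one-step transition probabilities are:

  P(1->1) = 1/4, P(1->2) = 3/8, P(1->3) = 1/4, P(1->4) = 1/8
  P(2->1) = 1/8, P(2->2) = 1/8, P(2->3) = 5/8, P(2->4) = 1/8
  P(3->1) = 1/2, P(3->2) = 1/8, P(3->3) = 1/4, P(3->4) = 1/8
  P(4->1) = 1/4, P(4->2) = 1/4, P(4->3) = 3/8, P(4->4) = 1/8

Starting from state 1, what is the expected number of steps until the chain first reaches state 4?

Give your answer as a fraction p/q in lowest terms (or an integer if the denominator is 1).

Answer: 8

Derivation:
Let h_i = expected steps to first reach 4 from state i.
Boundary: h_4 = 0.
First-step equations for the other states:
  h_1 = 1 + 1/4*h_1 + 3/8*h_2 + 1/4*h_3 + 1/8*h_4
  h_2 = 1 + 1/8*h_1 + 1/8*h_2 + 5/8*h_3 + 1/8*h_4
  h_3 = 1 + 1/2*h_1 + 1/8*h_2 + 1/4*h_3 + 1/8*h_4

Substituting h_4 = 0 and rearranging gives the linear system (I - Q) h = 1:
  [3/4, -3/8, -1/4] . (h_1, h_2, h_3) = 1
  [-1/8, 7/8, -5/8] . (h_1, h_2, h_3) = 1
  [-1/2, -1/8, 3/4] . (h_1, h_2, h_3) = 1

Solving yields:
  h_1 = 8
  h_2 = 8
  h_3 = 8

Starting state is 1, so the expected hitting time is h_1 = 8.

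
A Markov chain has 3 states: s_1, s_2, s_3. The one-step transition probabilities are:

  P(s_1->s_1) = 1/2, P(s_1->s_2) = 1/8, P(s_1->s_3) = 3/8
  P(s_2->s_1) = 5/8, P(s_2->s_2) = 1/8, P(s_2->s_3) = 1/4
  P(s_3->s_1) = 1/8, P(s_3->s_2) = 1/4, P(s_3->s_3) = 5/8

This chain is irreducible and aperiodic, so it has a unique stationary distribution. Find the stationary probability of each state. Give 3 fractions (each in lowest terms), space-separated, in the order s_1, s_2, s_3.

Answer: 17/49 9/49 23/49

Derivation:
The stationary distribution satisfies pi = pi * P, i.e.:
  pi_s_1 = 1/2*pi_s_1 + 5/8*pi_s_2 + 1/8*pi_s_3
  pi_s_2 = 1/8*pi_s_1 + 1/8*pi_s_2 + 1/4*pi_s_3
  pi_s_3 = 3/8*pi_s_1 + 1/4*pi_s_2 + 5/8*pi_s_3
with normalization: pi_s_1 + pi_s_2 + pi_s_3 = 1.

Using the first 2 balance equations plus normalization, the linear system A*pi = b is:
  [-1/2, 5/8, 1/8] . pi = 0
  [1/8, -7/8, 1/4] . pi = 0
  [1, 1, 1] . pi = 1

Solving yields:
  pi_s_1 = 17/49
  pi_s_2 = 9/49
  pi_s_3 = 23/49

Verification (pi * P):
  17/49*1/2 + 9/49*5/8 + 23/49*1/8 = 17/49 = pi_s_1  (ok)
  17/49*1/8 + 9/49*1/8 + 23/49*1/4 = 9/49 = pi_s_2  (ok)
  17/49*3/8 + 9/49*1/4 + 23/49*5/8 = 23/49 = pi_s_3  (ok)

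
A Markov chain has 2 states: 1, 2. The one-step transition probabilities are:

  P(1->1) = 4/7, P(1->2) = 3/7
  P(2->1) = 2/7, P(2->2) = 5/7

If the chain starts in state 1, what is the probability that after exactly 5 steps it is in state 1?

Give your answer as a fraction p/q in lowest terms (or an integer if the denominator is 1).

Computing P^5 by repeated multiplication:
P^1 =
  1: [4/7, 3/7]
  2: [2/7, 5/7]
P^2 =
  1: [22/49, 27/49]
  2: [18/49, 31/49]
P^3 =
  1: [142/343, 201/343]
  2: [134/343, 209/343]
P^4 =
  1: [970/2401, 1431/2401]
  2: [954/2401, 1447/2401]
P^5 =
  1: [6742/16807, 10065/16807]
  2: [6710/16807, 10097/16807]

(P^5)[1 -> 1] = 6742/16807

Answer: 6742/16807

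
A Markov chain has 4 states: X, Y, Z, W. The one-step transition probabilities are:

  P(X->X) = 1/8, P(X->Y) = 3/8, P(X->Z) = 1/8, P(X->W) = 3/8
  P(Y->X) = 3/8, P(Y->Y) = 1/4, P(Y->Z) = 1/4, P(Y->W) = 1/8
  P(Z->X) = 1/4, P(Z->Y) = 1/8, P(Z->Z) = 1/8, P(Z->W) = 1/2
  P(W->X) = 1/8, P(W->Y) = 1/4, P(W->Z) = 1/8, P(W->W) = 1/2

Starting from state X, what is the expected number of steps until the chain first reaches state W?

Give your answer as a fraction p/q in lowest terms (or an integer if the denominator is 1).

Let h_i = expected steps to first reach W from state i.
Boundary: h_W = 0.
First-step equations for the other states:
  h_X = 1 + 1/8*h_X + 3/8*h_Y + 1/8*h_Z + 3/8*h_W
  h_Y = 1 + 3/8*h_X + 1/4*h_Y + 1/4*h_Z + 1/8*h_W
  h_Z = 1 + 1/4*h_X + 1/8*h_Y + 1/8*h_Z + 1/2*h_W

Substituting h_W = 0 and rearranging gives the linear system (I - Q) h = 1:
  [7/8, -3/8, -1/8] . (h_X, h_Y, h_Z) = 1
  [-3/8, 3/4, -1/4] . (h_X, h_Y, h_Z) = 1
  [-1/4, -1/8, 7/8] . (h_X, h_Y, h_Z) = 1

Solving yields:
  h_X = 296/95
  h_Y = 356/95
  h_Z = 244/95

Starting state is X, so the expected hitting time is h_X = 296/95.

Answer: 296/95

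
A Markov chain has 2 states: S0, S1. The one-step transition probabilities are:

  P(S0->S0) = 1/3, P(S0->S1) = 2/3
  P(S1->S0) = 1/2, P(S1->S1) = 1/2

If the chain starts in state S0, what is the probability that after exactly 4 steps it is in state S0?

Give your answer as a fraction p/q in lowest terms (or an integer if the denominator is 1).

Answer: 139/324

Derivation:
Computing P^4 by repeated multiplication:
P^1 =
  S0: [1/3, 2/3]
  S1: [1/2, 1/2]
P^2 =
  S0: [4/9, 5/9]
  S1: [5/12, 7/12]
P^3 =
  S0: [23/54, 31/54]
  S1: [31/72, 41/72]
P^4 =
  S0: [139/324, 185/324]
  S1: [185/432, 247/432]

(P^4)[S0 -> S0] = 139/324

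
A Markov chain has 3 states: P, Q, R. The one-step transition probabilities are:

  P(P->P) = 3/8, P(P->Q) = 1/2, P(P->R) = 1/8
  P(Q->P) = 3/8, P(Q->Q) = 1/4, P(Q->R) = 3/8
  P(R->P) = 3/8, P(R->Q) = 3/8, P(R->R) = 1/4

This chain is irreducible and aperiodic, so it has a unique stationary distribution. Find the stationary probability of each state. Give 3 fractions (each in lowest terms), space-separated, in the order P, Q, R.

Answer: 3/8 3/8 1/4

Derivation:
The stationary distribution satisfies pi = pi * P, i.e.:
  pi_P = 3/8*pi_P + 3/8*pi_Q + 3/8*pi_R
  pi_Q = 1/2*pi_P + 1/4*pi_Q + 3/8*pi_R
  pi_R = 1/8*pi_P + 3/8*pi_Q + 1/4*pi_R
with normalization: pi_P + pi_Q + pi_R = 1.

Using the first 2 balance equations plus normalization, the linear system A*pi = b is:
  [-5/8, 3/8, 3/8] . pi = 0
  [1/2, -3/4, 3/8] . pi = 0
  [1, 1, 1] . pi = 1

Solving yields:
  pi_P = 3/8
  pi_Q = 3/8
  pi_R = 1/4

Verification (pi * P):
  3/8*3/8 + 3/8*3/8 + 1/4*3/8 = 3/8 = pi_P  (ok)
  3/8*1/2 + 3/8*1/4 + 1/4*3/8 = 3/8 = pi_Q  (ok)
  3/8*1/8 + 3/8*3/8 + 1/4*1/4 = 1/4 = pi_R  (ok)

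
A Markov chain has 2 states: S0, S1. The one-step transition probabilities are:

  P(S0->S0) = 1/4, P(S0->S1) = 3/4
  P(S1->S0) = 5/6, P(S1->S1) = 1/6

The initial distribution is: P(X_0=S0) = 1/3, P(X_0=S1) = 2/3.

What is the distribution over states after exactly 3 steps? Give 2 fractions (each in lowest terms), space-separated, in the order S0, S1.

Propagating the distribution step by step (d_{t+1} = d_t * P):
d_0 = (S0=1/3, S1=2/3)
  d_1[S0] = 1/3*1/4 + 2/3*5/6 = 23/36
  d_1[S1] = 1/3*3/4 + 2/3*1/6 = 13/36
d_1 = (S0=23/36, S1=13/36)
  d_2[S0] = 23/36*1/4 + 13/36*5/6 = 199/432
  d_2[S1] = 23/36*3/4 + 13/36*1/6 = 233/432
d_2 = (S0=199/432, S1=233/432)
  d_3[S0] = 199/432*1/4 + 233/432*5/6 = 2927/5184
  d_3[S1] = 199/432*3/4 + 233/432*1/6 = 2257/5184
d_3 = (S0=2927/5184, S1=2257/5184)

Answer: 2927/5184 2257/5184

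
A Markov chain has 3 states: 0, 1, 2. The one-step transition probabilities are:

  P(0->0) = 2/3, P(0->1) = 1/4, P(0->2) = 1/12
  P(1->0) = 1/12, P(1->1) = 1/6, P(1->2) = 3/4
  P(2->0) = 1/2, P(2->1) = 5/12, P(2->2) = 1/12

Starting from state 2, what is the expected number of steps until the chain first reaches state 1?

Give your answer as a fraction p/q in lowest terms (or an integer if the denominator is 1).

Let h_i = expected steps to first reach 1 from state i.
Boundary: h_1 = 0.
First-step equations for the other states:
  h_0 = 1 + 2/3*h_0 + 1/4*h_1 + 1/12*h_2
  h_2 = 1 + 1/2*h_0 + 5/12*h_1 + 1/12*h_2

Substituting h_1 = 0 and rearranging gives the linear system (I - Q) h = 1:
  [1/3, -1/12] . (h_0, h_2) = 1
  [-1/2, 11/12] . (h_0, h_2) = 1

Solving yields:
  h_0 = 72/19
  h_2 = 60/19

Starting state is 2, so the expected hitting time is h_2 = 60/19.

Answer: 60/19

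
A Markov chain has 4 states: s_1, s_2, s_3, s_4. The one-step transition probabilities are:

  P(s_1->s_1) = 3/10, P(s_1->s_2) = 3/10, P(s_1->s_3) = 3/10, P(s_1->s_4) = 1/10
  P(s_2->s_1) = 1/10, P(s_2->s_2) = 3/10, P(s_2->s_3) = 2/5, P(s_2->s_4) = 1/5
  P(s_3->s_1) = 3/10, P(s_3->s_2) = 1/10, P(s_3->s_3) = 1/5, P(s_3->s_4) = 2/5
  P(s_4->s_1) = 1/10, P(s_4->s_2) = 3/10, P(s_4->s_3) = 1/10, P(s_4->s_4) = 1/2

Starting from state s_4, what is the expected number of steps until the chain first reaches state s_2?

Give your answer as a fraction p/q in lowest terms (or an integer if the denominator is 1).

Answer: 85/23

Derivation:
Let h_i = expected steps to first reach s_2 from state i.
Boundary: h_s_2 = 0.
First-step equations for the other states:
  h_s_1 = 1 + 3/10*h_s_1 + 3/10*h_s_2 + 3/10*h_s_3 + 1/10*h_s_4
  h_s_3 = 1 + 3/10*h_s_1 + 1/10*h_s_2 + 1/5*h_s_3 + 2/5*h_s_4
  h_s_4 = 1 + 1/10*h_s_1 + 3/10*h_s_2 + 1/10*h_s_3 + 1/2*h_s_4

Substituting h_s_2 = 0 and rearranging gives the linear system (I - Q) h = 1:
  [7/10, -3/10, -1/10] . (h_s_1, h_s_3, h_s_4) = 1
  [-3/10, 4/5, -2/5] . (h_s_1, h_s_3, h_s_4) = 1
  [-1/10, -1/10, 1/2] . (h_s_1, h_s_3, h_s_4) = 1

Solving yields:
  h_s_1 = 90/23
  h_s_3 = 105/23
  h_s_4 = 85/23

Starting state is s_4, so the expected hitting time is h_s_4 = 85/23.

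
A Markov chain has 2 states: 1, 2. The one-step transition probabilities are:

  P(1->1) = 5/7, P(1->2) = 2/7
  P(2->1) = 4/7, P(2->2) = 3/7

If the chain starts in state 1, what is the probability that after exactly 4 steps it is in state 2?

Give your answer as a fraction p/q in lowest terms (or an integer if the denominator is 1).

Answer: 800/2401

Derivation:
Computing P^4 by repeated multiplication:
P^1 =
  1: [5/7, 2/7]
  2: [4/7, 3/7]
P^2 =
  1: [33/49, 16/49]
  2: [32/49, 17/49]
P^3 =
  1: [229/343, 114/343]
  2: [228/343, 115/343]
P^4 =
  1: [1601/2401, 800/2401]
  2: [1600/2401, 801/2401]

(P^4)[1 -> 2] = 800/2401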